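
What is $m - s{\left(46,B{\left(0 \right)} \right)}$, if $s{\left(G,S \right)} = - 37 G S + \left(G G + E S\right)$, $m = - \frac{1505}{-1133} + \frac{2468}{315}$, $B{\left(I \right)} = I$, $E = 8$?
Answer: $- \frac{751919501}{356895} \approx -2106.8$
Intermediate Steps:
$m = \frac{3270319}{356895}$ ($m = \left(-1505\right) \left(- \frac{1}{1133}\right) + 2468 \cdot \frac{1}{315} = \frac{1505}{1133} + \frac{2468}{315} = \frac{3270319}{356895} \approx 9.1633$)
$s{\left(G,S \right)} = G^{2} + 8 S - 37 G S$ ($s{\left(G,S \right)} = - 37 G S + \left(G G + 8 S\right) = - 37 G S + \left(G^{2} + 8 S\right) = G^{2} + 8 S - 37 G S$)
$m - s{\left(46,B{\left(0 \right)} \right)} = \frac{3270319}{356895} - \left(46^{2} + 8 \cdot 0 - 1702 \cdot 0\right) = \frac{3270319}{356895} - \left(2116 + 0 + 0\right) = \frac{3270319}{356895} - 2116 = - \frac{751919501}{356895}$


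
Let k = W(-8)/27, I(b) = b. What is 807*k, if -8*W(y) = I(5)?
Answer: -1345/72 ≈ -18.681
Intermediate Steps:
W(y) = -5/8 (W(y) = -⅛*5 = -5/8)
k = -5/216 (k = -5/8/27 = -5/8*1/27 = -5/216 ≈ -0.023148)
807*k = 807*(-5/216) = -1345/72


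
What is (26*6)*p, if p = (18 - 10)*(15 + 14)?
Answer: 36192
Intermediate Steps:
p = 232 (p = 8*29 = 232)
(26*6)*p = (26*6)*232 = 156*232 = 36192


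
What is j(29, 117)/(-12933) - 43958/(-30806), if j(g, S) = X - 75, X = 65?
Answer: 284408437/199206999 ≈ 1.4277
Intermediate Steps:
j(g, S) = -10 (j(g, S) = 65 - 75 = -10)
j(29, 117)/(-12933) - 43958/(-30806) = -10/(-12933) - 43958/(-30806) = -10*(-1/12933) - 43958*(-1/30806) = 10/12933 + 21979/15403 = 284408437/199206999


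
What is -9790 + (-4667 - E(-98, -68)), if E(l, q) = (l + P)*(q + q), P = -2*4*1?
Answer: -28873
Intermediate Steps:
P = -8 (P = -8*1 = -8)
E(l, q) = 2*q*(-8 + l) (E(l, q) = (l - 8)*(q + q) = (-8 + l)*(2*q) = 2*q*(-8 + l))
-9790 + (-4667 - E(-98, -68)) = -9790 + (-4667 - 2*(-68)*(-8 - 98)) = -9790 + (-4667 - 2*(-68)*(-106)) = -9790 + (-4667 - 1*14416) = -9790 + (-4667 - 14416) = -9790 - 19083 = -28873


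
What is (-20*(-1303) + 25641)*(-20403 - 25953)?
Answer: -2396651556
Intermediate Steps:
(-20*(-1303) + 25641)*(-20403 - 25953) = (26060 + 25641)*(-46356) = 51701*(-46356) = -2396651556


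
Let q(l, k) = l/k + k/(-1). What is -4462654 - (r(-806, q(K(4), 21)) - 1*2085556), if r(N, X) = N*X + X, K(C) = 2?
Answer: -7181779/3 ≈ -2.3939e+6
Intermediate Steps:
q(l, k) = -k + l/k (q(l, k) = l/k + k*(-1) = l/k - k = -k + l/k)
r(N, X) = X + N*X
-4462654 - (r(-806, q(K(4), 21)) - 1*2085556) = -4462654 - ((-1*21 + 2/21)*(1 - 806) - 1*2085556) = -4462654 - ((-21 + 2*(1/21))*(-805) - 2085556) = -4462654 - ((-21 + 2/21)*(-805) - 2085556) = -4462654 - (-439/21*(-805) - 2085556) = -4462654 - (50485/3 - 2085556) = -4462654 - 1*(-6206183/3) = -4462654 + 6206183/3 = -7181779/3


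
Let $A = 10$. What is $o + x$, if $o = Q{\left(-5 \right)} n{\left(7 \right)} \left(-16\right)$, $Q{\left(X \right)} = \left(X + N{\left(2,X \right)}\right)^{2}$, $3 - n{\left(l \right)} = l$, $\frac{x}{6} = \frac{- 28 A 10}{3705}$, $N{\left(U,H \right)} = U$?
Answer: $\frac{141152}{247} \approx 571.47$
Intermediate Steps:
$x = - \frac{1120}{247}$ ($x = 6 \frac{\left(-28\right) 10 \cdot 10}{3705} = 6 \left(-280\right) 10 \cdot \frac{1}{3705} = 6 \left(\left(-2800\right) \frac{1}{3705}\right) = 6 \left(- \frac{560}{741}\right) = - \frac{1120}{247} \approx -4.5344$)
$n{\left(l \right)} = 3 - l$
$Q{\left(X \right)} = \left(2 + X\right)^{2}$ ($Q{\left(X \right)} = \left(X + 2\right)^{2} = \left(2 + X\right)^{2}$)
$o = 576$ ($o = \left(2 - 5\right)^{2} \left(3 - 7\right) \left(-16\right) = \left(-3\right)^{2} \left(3 - 7\right) \left(-16\right) = 9 \left(-4\right) \left(-16\right) = \left(-36\right) \left(-16\right) = 576$)
$o + x = 576 - \frac{1120}{247} = \frac{141152}{247}$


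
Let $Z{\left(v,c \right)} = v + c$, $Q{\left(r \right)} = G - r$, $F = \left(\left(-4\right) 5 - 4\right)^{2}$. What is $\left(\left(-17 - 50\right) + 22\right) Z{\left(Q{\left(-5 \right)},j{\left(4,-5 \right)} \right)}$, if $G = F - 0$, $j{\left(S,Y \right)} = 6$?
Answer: $-26415$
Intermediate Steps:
$F = 576$ ($F = \left(-20 - 4\right)^{2} = \left(-24\right)^{2} = 576$)
$G = 576$ ($G = 576 - 0 = 576 + 0 = 576$)
$Q{\left(r \right)} = 576 - r$
$Z{\left(v,c \right)} = c + v$
$\left(\left(-17 - 50\right) + 22\right) Z{\left(Q{\left(-5 \right)},j{\left(4,-5 \right)} \right)} = \left(\left(-17 - 50\right) + 22\right) \left(6 + \left(576 - -5\right)\right) = \left(-67 + 22\right) \left(6 + \left(576 + 5\right)\right) = - 45 \left(6 + 581\right) = \left(-45\right) 587 = -26415$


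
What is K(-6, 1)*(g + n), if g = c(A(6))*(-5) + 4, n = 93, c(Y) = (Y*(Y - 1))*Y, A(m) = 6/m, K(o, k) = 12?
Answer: 1164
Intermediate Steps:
c(Y) = Y²*(-1 + Y) (c(Y) = (Y*(-1 + Y))*Y = Y²*(-1 + Y))
g = 4 (g = ((6/6)²*(-1 + 6/6))*(-5) + 4 = ((6*(⅙))²*(-1 + 6*(⅙)))*(-5) + 4 = (1²*(-1 + 1))*(-5) + 4 = (1*0)*(-5) + 4 = 0*(-5) + 4 = 0 + 4 = 4)
K(-6, 1)*(g + n) = 12*(4 + 93) = 12*97 = 1164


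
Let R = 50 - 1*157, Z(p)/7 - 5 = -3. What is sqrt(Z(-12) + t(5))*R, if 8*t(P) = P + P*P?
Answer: -107*sqrt(71)/2 ≈ -450.80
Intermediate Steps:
t(P) = P/8 + P**2/8 (t(P) = (P + P*P)/8 = (P + P**2)/8 = P/8 + P**2/8)
Z(p) = 14 (Z(p) = 35 + 7*(-3) = 35 - 21 = 14)
R = -107 (R = 50 - 157 = -107)
sqrt(Z(-12) + t(5))*R = sqrt(14 + (1/8)*5*(1 + 5))*(-107) = sqrt(14 + (1/8)*5*6)*(-107) = sqrt(14 + 15/4)*(-107) = sqrt(71/4)*(-107) = (sqrt(71)/2)*(-107) = -107*sqrt(71)/2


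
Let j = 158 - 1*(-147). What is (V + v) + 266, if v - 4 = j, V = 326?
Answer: 901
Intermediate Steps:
j = 305 (j = 158 + 147 = 305)
v = 309 (v = 4 + 305 = 309)
(V + v) + 266 = (326 + 309) + 266 = 635 + 266 = 901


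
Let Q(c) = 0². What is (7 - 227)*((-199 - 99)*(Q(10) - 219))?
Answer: -14357640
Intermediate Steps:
Q(c) = 0
(7 - 227)*((-199 - 99)*(Q(10) - 219)) = (7 - 227)*((-199 - 99)*(0 - 219)) = -(-65560)*(-219) = -220*65262 = -14357640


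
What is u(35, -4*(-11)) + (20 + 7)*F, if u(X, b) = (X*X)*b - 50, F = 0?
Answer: 53850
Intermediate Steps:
u(X, b) = -50 + b*X**2 (u(X, b) = X**2*b - 50 = b*X**2 - 50 = -50 + b*X**2)
u(35, -4*(-11)) + (20 + 7)*F = (-50 - 4*(-11)*35**2) + (20 + 7)*0 = (-50 + 44*1225) + 27*0 = (-50 + 53900) + 0 = 53850 + 0 = 53850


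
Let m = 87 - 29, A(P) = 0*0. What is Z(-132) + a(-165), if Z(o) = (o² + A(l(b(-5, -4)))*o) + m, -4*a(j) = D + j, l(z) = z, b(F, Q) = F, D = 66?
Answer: 70027/4 ≈ 17507.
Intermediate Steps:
A(P) = 0
a(j) = -33/2 - j/4 (a(j) = -(66 + j)/4 = -33/2 - j/4)
m = 58
Z(o) = 58 + o² (Z(o) = (o² + 0*o) + 58 = (o² + 0) + 58 = o² + 58 = 58 + o²)
Z(-132) + a(-165) = (58 + (-132)²) + (-33/2 - ¼*(-165)) = (58 + 17424) + (-33/2 + 165/4) = 17482 + 99/4 = 70027/4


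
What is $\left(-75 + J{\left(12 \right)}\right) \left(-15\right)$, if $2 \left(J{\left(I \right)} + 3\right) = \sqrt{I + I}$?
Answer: $1170 - 15 \sqrt{6} \approx 1133.3$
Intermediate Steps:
$J{\left(I \right)} = -3 + \frac{\sqrt{2} \sqrt{I}}{2}$ ($J{\left(I \right)} = -3 + \frac{\sqrt{I + I}}{2} = -3 + \frac{\sqrt{2 I}}{2} = -3 + \frac{\sqrt{2} \sqrt{I}}{2}$)
$\left(-75 + J{\left(12 \right)}\right) \left(-15\right) = \left(-75 - \left(3 - \frac{\sqrt{2} \sqrt{12}}{2}\right)\right) \left(-15\right) = \left(-75 - \left(3 - \frac{\sqrt{2} \cdot 2 \sqrt{3}}{2}\right)\right) \left(-15\right) = \left(-75 - \left(3 - \sqrt{6}\right)\right) \left(-15\right) = \left(-78 + \sqrt{6}\right) \left(-15\right) = 1170 - 15 \sqrt{6}$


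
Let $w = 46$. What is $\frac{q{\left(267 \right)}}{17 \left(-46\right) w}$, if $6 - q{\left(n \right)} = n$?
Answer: $\frac{261}{35972} \approx 0.0072556$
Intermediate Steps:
$q{\left(n \right)} = 6 - n$
$\frac{q{\left(267 \right)}}{17 \left(-46\right) w} = \frac{6 - 267}{17 \left(-46\right) 46} = \frac{6 - 267}{\left(-782\right) 46} = - \frac{261}{-35972} = \left(-261\right) \left(- \frac{1}{35972}\right) = \frac{261}{35972}$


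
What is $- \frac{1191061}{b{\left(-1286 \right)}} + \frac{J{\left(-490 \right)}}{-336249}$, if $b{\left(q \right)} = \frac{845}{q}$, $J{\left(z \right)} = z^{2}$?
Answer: $\frac{515033885378554}{284130405} \approx 1.8127 \cdot 10^{6}$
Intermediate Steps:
$- \frac{1191061}{b{\left(-1286 \right)}} + \frac{J{\left(-490 \right)}}{-336249} = - \frac{1191061}{845 \frac{1}{-1286}} + \frac{\left(-490\right)^{2}}{-336249} = - \frac{1191061}{845 \left(- \frac{1}{1286}\right)} + 240100 \left(- \frac{1}{336249}\right) = - \frac{1191061}{- \frac{845}{1286}} - \frac{240100}{336249} = \left(-1191061\right) \left(- \frac{1286}{845}\right) - \frac{240100}{336249} = \frac{1531704446}{845} - \frac{240100}{336249} = \frac{515033885378554}{284130405}$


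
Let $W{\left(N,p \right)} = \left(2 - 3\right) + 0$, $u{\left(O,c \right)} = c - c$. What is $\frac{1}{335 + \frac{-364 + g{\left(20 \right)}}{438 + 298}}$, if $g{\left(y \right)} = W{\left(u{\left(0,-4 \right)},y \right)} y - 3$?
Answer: $\frac{736}{246173} \approx 0.0029898$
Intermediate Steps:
$u{\left(O,c \right)} = 0$
$W{\left(N,p \right)} = -1$ ($W{\left(N,p \right)} = -1 + 0 = -1$)
$g{\left(y \right)} = -3 - y$ ($g{\left(y \right)} = - y - 3 = -3 - y$)
$\frac{1}{335 + \frac{-364 + g{\left(20 \right)}}{438 + 298}} = \frac{1}{335 + \frac{-364 - 23}{438 + 298}} = \frac{1}{335 + \frac{-364 - 23}{736}} = \frac{1}{335 + \left(-364 - 23\right) \frac{1}{736}} = \frac{1}{335 - \frac{387}{736}} = \frac{1}{\frac{246173}{736}} = \frac{736}{246173}$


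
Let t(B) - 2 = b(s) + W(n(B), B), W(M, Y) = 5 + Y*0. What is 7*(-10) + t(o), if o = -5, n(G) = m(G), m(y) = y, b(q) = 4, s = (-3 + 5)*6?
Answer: -59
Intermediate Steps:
s = 12 (s = 2*6 = 12)
n(G) = G
W(M, Y) = 5 (W(M, Y) = 5 + 0 = 5)
t(B) = 11 (t(B) = 2 + (4 + 5) = 2 + 9 = 11)
7*(-10) + t(o) = 7*(-10) + 11 = -70 + 11 = -59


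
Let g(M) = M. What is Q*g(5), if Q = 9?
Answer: 45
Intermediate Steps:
Q*g(5) = 9*5 = 45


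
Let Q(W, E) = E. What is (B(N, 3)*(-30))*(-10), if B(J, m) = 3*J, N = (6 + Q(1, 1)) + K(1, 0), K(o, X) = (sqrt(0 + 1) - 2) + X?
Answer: 5400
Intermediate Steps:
K(o, X) = -1 + X (K(o, X) = (sqrt(1) - 2) + X = (1 - 2) + X = -1 + X)
N = 6 (N = (6 + 1) + (-1 + 0) = 7 - 1 = 6)
(B(N, 3)*(-30))*(-10) = ((3*6)*(-30))*(-10) = (18*(-30))*(-10) = -540*(-10) = 5400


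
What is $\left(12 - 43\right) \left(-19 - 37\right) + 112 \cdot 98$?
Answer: $12712$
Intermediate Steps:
$\left(12 - 43\right) \left(-19 - 37\right) + 112 \cdot 98 = \left(-31\right) \left(-56\right) + 10976 = 1736 + 10976 = 12712$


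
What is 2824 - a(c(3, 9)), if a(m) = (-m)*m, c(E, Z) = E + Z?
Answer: 2968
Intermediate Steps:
a(m) = -m²
2824 - a(c(3, 9)) = 2824 - (-1)*(3 + 9)² = 2824 - (-1)*12² = 2824 - (-1)*144 = 2824 - 1*(-144) = 2824 + 144 = 2968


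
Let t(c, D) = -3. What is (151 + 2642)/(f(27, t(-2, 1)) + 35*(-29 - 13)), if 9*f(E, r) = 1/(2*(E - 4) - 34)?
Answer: -301644/158759 ≈ -1.9000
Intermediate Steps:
f(E, r) = 1/(9*(-42 + 2*E)) (f(E, r) = 1/(9*(2*(E - 4) - 34)) = 1/(9*(2*(-4 + E) - 34)) = 1/(9*((-8 + 2*E) - 34)) = 1/(9*(-42 + 2*E)))
(151 + 2642)/(f(27, t(-2, 1)) + 35*(-29 - 13)) = (151 + 2642)/(1/(18*(-21 + 27)) + 35*(-29 - 13)) = 2793/((1/18)/6 + 35*(-42)) = 2793/((1/18)*(⅙) - 1470) = 2793/(1/108 - 1470) = 2793/(-158759/108) = 2793*(-108/158759) = -301644/158759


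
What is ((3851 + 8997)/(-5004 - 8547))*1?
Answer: -12848/13551 ≈ -0.94812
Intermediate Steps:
((3851 + 8997)/(-5004 - 8547))*1 = (12848/(-13551))*1 = (12848*(-1/13551))*1 = -12848/13551*1 = -12848/13551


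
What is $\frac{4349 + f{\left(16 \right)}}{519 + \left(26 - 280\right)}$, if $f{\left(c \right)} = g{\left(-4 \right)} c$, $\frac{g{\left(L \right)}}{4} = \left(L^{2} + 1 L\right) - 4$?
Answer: $\frac{4861}{265} \approx 18.343$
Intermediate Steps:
$g{\left(L \right)} = -16 + 4 L + 4 L^{2}$ ($g{\left(L \right)} = 4 \left(\left(L^{2} + 1 L\right) - 4\right) = 4 \left(\left(L^{2} + L\right) - 4\right) = 4 \left(\left(L + L^{2}\right) - 4\right) = 4 \left(-4 + L + L^{2}\right) = -16 + 4 L + 4 L^{2}$)
$f{\left(c \right)} = 32 c$ ($f{\left(c \right)} = \left(-16 + 4 \left(-4\right) + 4 \left(-4\right)^{2}\right) c = \left(-16 - 16 + 4 \cdot 16\right) c = \left(-16 - 16 + 64\right) c = 32 c$)
$\frac{4349 + f{\left(16 \right)}}{519 + \left(26 - 280\right)} = \frac{4349 + 32 \cdot 16}{519 + \left(26 - 280\right)} = \frac{4349 + 512}{519 + \left(26 - 280\right)} = \frac{4861}{519 - 254} = \frac{4861}{265}$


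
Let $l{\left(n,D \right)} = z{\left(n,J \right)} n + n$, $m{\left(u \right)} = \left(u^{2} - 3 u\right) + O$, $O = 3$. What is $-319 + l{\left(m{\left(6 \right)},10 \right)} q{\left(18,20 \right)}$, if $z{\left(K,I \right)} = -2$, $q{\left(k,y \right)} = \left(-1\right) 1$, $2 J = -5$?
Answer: $-298$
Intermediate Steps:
$J = - \frac{5}{2}$ ($J = \frac{1}{2} \left(-5\right) = - \frac{5}{2} \approx -2.5$)
$q{\left(k,y \right)} = -1$
$m{\left(u \right)} = 3 + u^{2} - 3 u$ ($m{\left(u \right)} = \left(u^{2} - 3 u\right) + 3 = 3 + u^{2} - 3 u$)
$l{\left(n,D \right)} = - n$ ($l{\left(n,D \right)} = - 2 n + n = - n$)
$-319 + l{\left(m{\left(6 \right)},10 \right)} q{\left(18,20 \right)} = -319 + - (3 + 6^{2} - 18) \left(-1\right) = -319 + - (3 + 36 - 18) \left(-1\right) = -319 + \left(-1\right) 21 \left(-1\right) = -319 - -21 = -319 + 21 = -298$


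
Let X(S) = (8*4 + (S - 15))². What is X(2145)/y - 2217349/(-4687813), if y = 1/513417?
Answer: 11249983953842804473/4687813 ≈ 2.3998e+12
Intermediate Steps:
y = 1/513417 ≈ 1.9477e-6
X(S) = (17 + S)² (X(S) = (32 + (-15 + S))² = (17 + S)²)
X(2145)/y - 2217349/(-4687813) = (17 + 2145)²/(1/513417) - 2217349/(-4687813) = 2162²*513417 - 2217349*(-1/4687813) = 4674244*513417 + 2217349/4687813 = 2399836331748 + 2217349/4687813 = 11249983953842804473/4687813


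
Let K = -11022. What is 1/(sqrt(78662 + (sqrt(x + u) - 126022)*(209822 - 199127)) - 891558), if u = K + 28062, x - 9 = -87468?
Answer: -1/(891558 - sqrt(-1347726628 + 10695*I*sqrt(70419))) ≈ -1.1198e-6 - 4.6111e-8*I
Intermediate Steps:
x = -87459 (x = 9 - 87468 = -87459)
u = 17040 (u = -11022 + 28062 = 17040)
1/(sqrt(78662 + (sqrt(x + u) - 126022)*(209822 - 199127)) - 891558) = 1/(sqrt(78662 + (sqrt(-87459 + 17040) - 126022)*(209822 - 199127)) - 891558) = 1/(sqrt(78662 + (sqrt(-70419) - 126022)*10695) - 891558) = 1/(sqrt(78662 + (I*sqrt(70419) - 126022)*10695) - 891558) = 1/(sqrt(78662 + (-126022 + I*sqrt(70419))*10695) - 891558) = 1/(sqrt(78662 + (-1347805290 + 10695*I*sqrt(70419))) - 891558) = 1/(sqrt(-1347726628 + 10695*I*sqrt(70419)) - 891558) = 1/(-891558 + sqrt(-1347726628 + 10695*I*sqrt(70419)))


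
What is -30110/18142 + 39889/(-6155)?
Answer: -454496644/55832005 ≈ -8.1404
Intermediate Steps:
-30110/18142 + 39889/(-6155) = -30110*1/18142 + 39889*(-1/6155) = -15055/9071 - 39889/6155 = -454496644/55832005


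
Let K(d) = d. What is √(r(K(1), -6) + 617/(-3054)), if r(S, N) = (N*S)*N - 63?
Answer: 5*I*√10148442/3054 ≈ 5.2156*I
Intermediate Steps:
r(S, N) = -63 + S*N² (r(S, N) = S*N² - 63 = -63 + S*N²)
√(r(K(1), -6) + 617/(-3054)) = √((-63 + 1*(-6)²) + 617/(-3054)) = √((-63 + 1*36) + 617*(-1/3054)) = √((-63 + 36) - 617/3054) = √(-27 - 617/3054) = √(-83075/3054) = 5*I*√10148442/3054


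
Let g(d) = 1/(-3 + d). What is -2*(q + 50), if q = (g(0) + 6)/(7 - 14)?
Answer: -2066/21 ≈ -98.381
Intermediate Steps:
q = -17/21 (q = (1/(-3 + 0) + 6)/(7 - 14) = (1/(-3) + 6)/(-7) = (-⅓ + 6)*(-⅐) = (17/3)*(-⅐) = -17/21 ≈ -0.80952)
-2*(q + 50) = -2*(-17/21 + 50) = -2*1033/21 = -2066/21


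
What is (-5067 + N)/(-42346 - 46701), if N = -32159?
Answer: 5318/12721 ≈ 0.41805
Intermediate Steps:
(-5067 + N)/(-42346 - 46701) = (-5067 - 32159)/(-42346 - 46701) = -37226/(-89047) = -37226*(-1/89047) = 5318/12721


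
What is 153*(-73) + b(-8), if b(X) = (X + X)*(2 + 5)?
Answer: -11281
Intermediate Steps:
b(X) = 14*X (b(X) = (2*X)*7 = 14*X)
153*(-73) + b(-8) = 153*(-73) + 14*(-8) = -11169 - 112 = -11281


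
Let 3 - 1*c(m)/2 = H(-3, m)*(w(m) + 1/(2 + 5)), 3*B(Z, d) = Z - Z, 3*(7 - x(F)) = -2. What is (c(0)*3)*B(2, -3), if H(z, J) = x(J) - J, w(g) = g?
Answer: 0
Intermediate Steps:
x(F) = 23/3 (x(F) = 7 - ⅓*(-2) = 7 + ⅔ = 23/3)
B(Z, d) = 0 (B(Z, d) = (Z - Z)/3 = (⅓)*0 = 0)
H(z, J) = 23/3 - J
c(m) = 6 - 2*(⅐ + m)*(23/3 - m) (c(m) = 6 - 2*(23/3 - m)*(m + 1/(2 + 5)) = 6 - 2*(23/3 - m)*(m + 1/7) = 6 - 2*(23/3 - m)*(m + ⅐) = 6 - 2*(23/3 - m)*(⅐ + m) = 6 - 2*(⅐ + m)*(23/3 - m))
(c(0)*3)*B(2, -3) = ((80/21 + 2*0² - 316/21*0)*3)*0 = ((80/21 + 2*0 + 0)*3)*0 = ((80/21 + 0 + 0)*3)*0 = ((80/21)*3)*0 = (80/7)*0 = 0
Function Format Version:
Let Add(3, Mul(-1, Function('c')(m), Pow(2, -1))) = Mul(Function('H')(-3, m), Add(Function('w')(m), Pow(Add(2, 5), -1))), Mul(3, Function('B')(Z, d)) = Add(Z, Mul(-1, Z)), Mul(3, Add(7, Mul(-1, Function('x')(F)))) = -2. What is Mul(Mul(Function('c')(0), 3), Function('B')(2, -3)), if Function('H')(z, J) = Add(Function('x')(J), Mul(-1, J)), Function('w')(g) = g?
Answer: 0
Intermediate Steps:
Function('x')(F) = Rational(23, 3) (Function('x')(F) = Add(7, Mul(Rational(-1, 3), -2)) = Add(7, Rational(2, 3)) = Rational(23, 3))
Function('B')(Z, d) = 0 (Function('B')(Z, d) = Mul(Rational(1, 3), Add(Z, Mul(-1, Z))) = Mul(Rational(1, 3), 0) = 0)
Function('H')(z, J) = Add(Rational(23, 3), Mul(-1, J))
Function('c')(m) = Add(6, Mul(-2, Add(Rational(1, 7), m), Add(Rational(23, 3), Mul(-1, m)))) (Function('c')(m) = Add(6, Mul(-2, Mul(Add(Rational(23, 3), Mul(-1, m)), Add(m, Pow(Add(2, 5), -1))))) = Add(6, Mul(-2, Mul(Add(Rational(23, 3), Mul(-1, m)), Add(m, Pow(7, -1))))) = Add(6, Mul(-2, Mul(Add(Rational(23, 3), Mul(-1, m)), Add(m, Rational(1, 7))))) = Add(6, Mul(-2, Mul(Add(Rational(23, 3), Mul(-1, m)), Add(Rational(1, 7), m)))) = Add(6, Mul(-2, Mul(Add(Rational(1, 7), m), Add(Rational(23, 3), Mul(-1, m))))) = Add(6, Mul(-2, Add(Rational(1, 7), m), Add(Rational(23, 3), Mul(-1, m)))))
Mul(Mul(Function('c')(0), 3), Function('B')(2, -3)) = Mul(Mul(Add(Rational(80, 21), Mul(2, Pow(0, 2)), Mul(Rational(-316, 21), 0)), 3), 0) = Mul(Mul(Add(Rational(80, 21), Mul(2, 0), 0), 3), 0) = Mul(Mul(Add(Rational(80, 21), 0, 0), 3), 0) = Mul(Mul(Rational(80, 21), 3), 0) = Mul(Rational(80, 7), 0) = 0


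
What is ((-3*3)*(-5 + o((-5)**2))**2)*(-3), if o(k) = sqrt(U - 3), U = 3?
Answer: 675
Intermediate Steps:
o(k) = 0 (o(k) = sqrt(3 - 3) = sqrt(0) = 0)
((-3*3)*(-5 + o((-5)**2))**2)*(-3) = ((-3*3)*(-5 + 0)**2)*(-3) = -9*(-5)**2*(-3) = -9*25*(-3) = -225*(-3) = 675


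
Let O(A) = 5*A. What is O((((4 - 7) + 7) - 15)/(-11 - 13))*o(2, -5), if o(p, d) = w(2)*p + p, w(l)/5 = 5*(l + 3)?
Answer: 1155/2 ≈ 577.50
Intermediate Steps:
w(l) = 75 + 25*l (w(l) = 5*(5*(l + 3)) = 5*(5*(3 + l)) = 5*(15 + 5*l) = 75 + 25*l)
o(p, d) = 126*p (o(p, d) = (75 + 25*2)*p + p = (75 + 50)*p + p = 125*p + p = 126*p)
O((((4 - 7) + 7) - 15)/(-11 - 13))*o(2, -5) = (5*((((4 - 7) + 7) - 15)/(-11 - 13)))*(126*2) = (5*(((-3 + 7) - 15)/(-24)))*252 = (5*((4 - 15)*(-1/24)))*252 = (5*(-11*(-1/24)))*252 = (5*(11/24))*252 = (55/24)*252 = 1155/2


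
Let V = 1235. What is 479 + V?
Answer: 1714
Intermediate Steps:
479 + V = 479 + 1235 = 1714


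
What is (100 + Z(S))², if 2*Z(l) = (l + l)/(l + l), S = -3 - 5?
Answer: 40401/4 ≈ 10100.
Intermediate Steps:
S = -8
Z(l) = ½ (Z(l) = ((l + l)/(l + l))/2 = ((2*l)/((2*l)))/2 = ((2*l)*(1/(2*l)))/2 = (½)*1 = ½)
(100 + Z(S))² = (100 + ½)² = (201/2)² = 40401/4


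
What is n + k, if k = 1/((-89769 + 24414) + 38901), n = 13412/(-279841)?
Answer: -355080889/7402913814 ≈ -0.047965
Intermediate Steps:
n = -13412/279841 (n = 13412*(-1/279841) = -13412/279841 ≈ -0.047927)
k = -1/26454 (k = 1/(-65355 + 38901) = 1/(-26454) = -1/26454 ≈ -3.7801e-5)
n + k = -13412/279841 - 1/26454 = -355080889/7402913814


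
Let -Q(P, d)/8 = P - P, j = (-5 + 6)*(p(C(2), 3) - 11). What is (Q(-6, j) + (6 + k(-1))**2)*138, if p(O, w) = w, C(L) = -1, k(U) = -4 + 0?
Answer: 552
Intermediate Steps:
k(U) = -4
j = -8 (j = (-5 + 6)*(3 - 11) = 1*(-8) = -8)
Q(P, d) = 0 (Q(P, d) = -8*(P - P) = -8*0 = 0)
(Q(-6, j) + (6 + k(-1))**2)*138 = (0 + (6 - 4)**2)*138 = (0 + 2**2)*138 = (0 + 4)*138 = 4*138 = 552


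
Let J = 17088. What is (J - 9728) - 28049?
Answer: -20689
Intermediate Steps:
(J - 9728) - 28049 = (17088 - 9728) - 28049 = 7360 - 28049 = -20689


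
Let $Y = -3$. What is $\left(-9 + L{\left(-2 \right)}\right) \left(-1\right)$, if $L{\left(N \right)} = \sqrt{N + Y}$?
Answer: $9 - i \sqrt{5} \approx 9.0 - 2.2361 i$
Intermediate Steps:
$L{\left(N \right)} = \sqrt{-3 + N}$ ($L{\left(N \right)} = \sqrt{N - 3} = \sqrt{-3 + N}$)
$\left(-9 + L{\left(-2 \right)}\right) \left(-1\right) = \left(-9 + \sqrt{-3 - 2}\right) \left(-1\right) = \left(-9 + \sqrt{-5}\right) \left(-1\right) = \left(-9 + i \sqrt{5}\right) \left(-1\right) = 9 - i \sqrt{5}$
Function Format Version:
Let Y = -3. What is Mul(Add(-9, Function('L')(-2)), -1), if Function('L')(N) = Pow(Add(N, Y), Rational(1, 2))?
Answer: Add(9, Mul(-1, I, Pow(5, Rational(1, 2)))) ≈ Add(9.0000, Mul(-2.2361, I))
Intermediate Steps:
Function('L')(N) = Pow(Add(-3, N), Rational(1, 2)) (Function('L')(N) = Pow(Add(N, -3), Rational(1, 2)) = Pow(Add(-3, N), Rational(1, 2)))
Mul(Add(-9, Function('L')(-2)), -1) = Mul(Add(-9, Pow(Add(-3, -2), Rational(1, 2))), -1) = Mul(Add(-9, Pow(-5, Rational(1, 2))), -1) = Mul(Add(-9, Mul(I, Pow(5, Rational(1, 2)))), -1) = Add(9, Mul(-1, I, Pow(5, Rational(1, 2))))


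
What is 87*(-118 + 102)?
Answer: -1392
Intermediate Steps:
87*(-118 + 102) = 87*(-16) = -1392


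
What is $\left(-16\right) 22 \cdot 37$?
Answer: $-13024$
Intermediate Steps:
$\left(-16\right) 22 \cdot 37 = \left(-352\right) 37 = -13024$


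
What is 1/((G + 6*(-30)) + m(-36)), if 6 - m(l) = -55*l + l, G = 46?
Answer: -1/2072 ≈ -0.00048263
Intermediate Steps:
m(l) = 6 + 54*l (m(l) = 6 - (-55*l + l) = 6 - (-54)*l = 6 + 54*l)
1/((G + 6*(-30)) + m(-36)) = 1/((46 + 6*(-30)) + (6 + 54*(-36))) = 1/((46 - 180) + (6 - 1944)) = 1/(-134 - 1938) = 1/(-2072) = -1/2072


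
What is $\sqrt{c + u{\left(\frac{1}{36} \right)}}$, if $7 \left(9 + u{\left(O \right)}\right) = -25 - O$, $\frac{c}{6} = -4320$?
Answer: $\frac{i \sqrt{45745063}}{42} \approx 161.04 i$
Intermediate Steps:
$c = -25920$ ($c = 6 \left(-4320\right) = -25920$)
$u{\left(O \right)} = - \frac{88}{7} - \frac{O}{7}$ ($u{\left(O \right)} = -9 + \frac{-25 - O}{7} = -9 - \left(\frac{25}{7} + \frac{O}{7}\right) = - \frac{88}{7} - \frac{O}{7}$)
$\sqrt{c + u{\left(\frac{1}{36} \right)}} = \sqrt{-25920 - \left(\frac{88}{7} + \frac{1}{7 \cdot 36}\right)} = \sqrt{-25920 - \frac{3169}{252}} = \sqrt{- \frac{6535009}{252}} = \frac{i \sqrt{45745063}}{42}$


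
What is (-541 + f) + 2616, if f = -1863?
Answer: 212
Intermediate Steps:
(-541 + f) + 2616 = (-541 - 1863) + 2616 = -2404 + 2616 = 212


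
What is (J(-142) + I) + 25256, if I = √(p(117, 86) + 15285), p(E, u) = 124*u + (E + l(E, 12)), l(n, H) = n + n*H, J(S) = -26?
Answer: 25230 + 7*√563 ≈ 25396.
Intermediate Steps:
l(n, H) = n + H*n
p(E, u) = 14*E + 124*u (p(E, u) = 124*u + (E + E*(1 + 12)) = 124*u + (E + E*13) = 124*u + (E + 13*E) = 124*u + 14*E = 14*E + 124*u)
I = 7*√563 (I = √((14*117 + 124*86) + 15285) = √((1638 + 10664) + 15285) = √(12302 + 15285) = √27587 = 7*√563 ≈ 166.09)
(J(-142) + I) + 25256 = (-26 + 7*√563) + 25256 = 25230 + 7*√563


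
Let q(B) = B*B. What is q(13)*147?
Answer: 24843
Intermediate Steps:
q(B) = B²
q(13)*147 = 13²*147 = 169*147 = 24843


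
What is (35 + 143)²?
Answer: 31684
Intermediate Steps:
(35 + 143)² = 178² = 31684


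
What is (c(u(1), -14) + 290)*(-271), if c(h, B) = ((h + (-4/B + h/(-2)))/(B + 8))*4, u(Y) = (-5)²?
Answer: -1601881/21 ≈ -76280.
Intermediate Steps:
u(Y) = 25
c(h, B) = 4*(h/2 - 4/B)/(8 + B) (c(h, B) = ((h + (-4/B + h*(-½)))/(8 + B))*4 = ((h + (-4/B - h/2))/(8 + B))*4 = ((h/2 - 4/B)/(8 + B))*4 = 4*(h/2 - 4/B)/(8 + B))
(c(u(1), -14) + 290)*(-271) = (2*(-8 - 14*25)/(-14*(8 - 14)) + 290)*(-271) = (2*(-1/14)*(-8 - 350)/(-6) + 290)*(-271) = (2*(-1/14)*(-⅙)*(-358) + 290)*(-271) = (-179/21 + 290)*(-271) = (5911/21)*(-271) = -1601881/21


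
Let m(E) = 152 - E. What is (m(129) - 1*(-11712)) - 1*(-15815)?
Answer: 27550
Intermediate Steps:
(m(129) - 1*(-11712)) - 1*(-15815) = ((152 - 1*129) - 1*(-11712)) - 1*(-15815) = ((152 - 129) + 11712) + 15815 = (23 + 11712) + 15815 = 11735 + 15815 = 27550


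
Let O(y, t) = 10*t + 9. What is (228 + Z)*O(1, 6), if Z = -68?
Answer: 11040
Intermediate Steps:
O(y, t) = 9 + 10*t
(228 + Z)*O(1, 6) = (228 - 68)*(9 + 10*6) = 160*(9 + 60) = 160*69 = 11040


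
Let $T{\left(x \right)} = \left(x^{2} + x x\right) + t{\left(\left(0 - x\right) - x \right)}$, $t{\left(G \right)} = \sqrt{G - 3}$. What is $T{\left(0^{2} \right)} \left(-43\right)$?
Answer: $- 43 i \sqrt{3} \approx - 74.478 i$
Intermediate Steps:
$t{\left(G \right)} = \sqrt{-3 + G}$
$T{\left(x \right)} = \sqrt{-3 - 2 x} + 2 x^{2}$ ($T{\left(x \right)} = \left(x^{2} + x x\right) + \sqrt{-3 + \left(\left(0 - x\right) - x\right)} = \left(x^{2} + x^{2}\right) + \sqrt{-3 - 2 x} = 2 x^{2} + \sqrt{-3 - 2 x} = \sqrt{-3 - 2 x} + 2 x^{2}$)
$T{\left(0^{2} \right)} \left(-43\right) = \left(\sqrt{-3 - 2 \cdot 0^{2}} + 2 \left(0^{2}\right)^{2}\right) \left(-43\right) = \left(\sqrt{-3 - 0} + 2 \cdot 0^{2}\right) \left(-43\right) = \left(\sqrt{-3 + 0} + 2 \cdot 0\right) \left(-43\right) = \left(\sqrt{-3} + 0\right) \left(-43\right) = \left(i \sqrt{3} + 0\right) \left(-43\right) = i \sqrt{3} \left(-43\right) = - 43 i \sqrt{3}$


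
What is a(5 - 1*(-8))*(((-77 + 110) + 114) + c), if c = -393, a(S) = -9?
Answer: 2214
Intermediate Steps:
a(5 - 1*(-8))*(((-77 + 110) + 114) + c) = -9*(((-77 + 110) + 114) - 393) = -9*((33 + 114) - 393) = -9*(147 - 393) = -9*(-246) = 2214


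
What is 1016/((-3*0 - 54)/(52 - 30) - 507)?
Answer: -2794/1401 ≈ -1.9943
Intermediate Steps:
1016/((-3*0 - 54)/(52 - 30) - 507) = 1016/((0 - 54)/22 - 507) = 1016/(-54*1/22 - 507) = 1016/(-27/11 - 507) = 1016/(-5604/11) = 1016*(-11/5604) = -2794/1401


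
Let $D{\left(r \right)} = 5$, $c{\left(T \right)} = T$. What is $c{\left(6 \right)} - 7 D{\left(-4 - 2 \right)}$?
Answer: $-29$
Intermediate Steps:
$c{\left(6 \right)} - 7 D{\left(-4 - 2 \right)} = 6 - 35 = -29$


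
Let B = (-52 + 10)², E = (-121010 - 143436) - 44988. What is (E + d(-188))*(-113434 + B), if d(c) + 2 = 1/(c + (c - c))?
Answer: 3248143559115/94 ≈ 3.4555e+10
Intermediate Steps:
d(c) = -2 + 1/c (d(c) = -2 + 1/(c + (c - c)) = -2 + 1/(c + 0) = -2 + 1/c)
E = -309434 (E = -264446 - 44988 = -309434)
B = 1764 (B = (-42)² = 1764)
(E + d(-188))*(-113434 + B) = (-309434 + (-2 + 1/(-188)))*(-113434 + 1764) = (-309434 + (-2 - 1/188))*(-111670) = (-309434 - 377/188)*(-111670) = -58173969/188*(-111670) = 3248143559115/94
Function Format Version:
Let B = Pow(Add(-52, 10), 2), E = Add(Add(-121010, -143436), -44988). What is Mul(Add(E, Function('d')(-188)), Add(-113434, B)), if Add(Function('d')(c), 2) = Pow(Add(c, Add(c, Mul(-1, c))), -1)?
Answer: Rational(3248143559115, 94) ≈ 3.4555e+10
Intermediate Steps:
Function('d')(c) = Add(-2, Pow(c, -1)) (Function('d')(c) = Add(-2, Pow(Add(c, Add(c, Mul(-1, c))), -1)) = Add(-2, Pow(Add(c, 0), -1)) = Add(-2, Pow(c, -1)))
E = -309434 (E = Add(-264446, -44988) = -309434)
B = 1764 (B = Pow(-42, 2) = 1764)
Mul(Add(E, Function('d')(-188)), Add(-113434, B)) = Mul(Add(-309434, Add(-2, Pow(-188, -1))), Add(-113434, 1764)) = Mul(Add(-309434, Add(-2, Rational(-1, 188))), -111670) = Mul(Add(-309434, Rational(-377, 188)), -111670) = Mul(Rational(-58173969, 188), -111670) = Rational(3248143559115, 94)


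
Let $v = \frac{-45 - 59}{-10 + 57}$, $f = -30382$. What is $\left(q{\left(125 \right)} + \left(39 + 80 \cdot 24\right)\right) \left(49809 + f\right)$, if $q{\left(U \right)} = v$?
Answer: $\frac{1786681763}{47} \approx 3.8015 \cdot 10^{7}$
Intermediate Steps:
$v = - \frac{104}{47} \approx -2.2128$
$q{\left(U \right)} = - \frac{104}{47}$
$\left(q{\left(125 \right)} + \left(39 + 80 \cdot 24\right)\right) \left(49809 + f\right) = \left(- \frac{104}{47} + \left(39 + 80 \cdot 24\right)\right) \left(49809 - 30382\right) = \left(- \frac{104}{47} + \left(39 + 1920\right)\right) 19427 = \left(- \frac{104}{47} + 1959\right) 19427 = \frac{91969}{47} \cdot 19427 = \frac{1786681763}{47}$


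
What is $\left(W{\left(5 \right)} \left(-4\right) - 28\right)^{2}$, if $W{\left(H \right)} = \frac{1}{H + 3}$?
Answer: $\frac{3249}{4} \approx 812.25$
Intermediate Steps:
$W{\left(H \right)} = \frac{1}{3 + H}$
$\left(W{\left(5 \right)} \left(-4\right) - 28\right)^{2} = \left(\frac{1}{3 + 5} \left(-4\right) - 28\right)^{2} = \left(\frac{1}{8} \left(-4\right) - 28\right)^{2} = \left(- \frac{1}{2} - 28\right)^{2} = \left(- \frac{57}{2}\right)^{2} = \frac{3249}{4}$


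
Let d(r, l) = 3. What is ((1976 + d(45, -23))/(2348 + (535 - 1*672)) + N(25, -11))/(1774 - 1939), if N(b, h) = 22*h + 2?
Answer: 528661/364815 ≈ 1.4491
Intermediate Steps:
N(b, h) = 2 + 22*h
((1976 + d(45, -23))/(2348 + (535 - 1*672)) + N(25, -11))/(1774 - 1939) = ((1976 + 3)/(2348 + (535 - 1*672)) + (2 + 22*(-11)))/(1774 - 1939) = (1979/(2348 + (535 - 672)) + (2 - 242))/(-165) = (1979/(2348 - 137) - 240)*(-1/165) = (1979/2211 - 240)*(-1/165) = -528661/2211*(-1/165) = 528661/364815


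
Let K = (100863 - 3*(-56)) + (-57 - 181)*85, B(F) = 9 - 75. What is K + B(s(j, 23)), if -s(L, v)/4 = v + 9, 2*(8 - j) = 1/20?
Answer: 80735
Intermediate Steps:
j = 319/40 (j = 8 - ½/20 = 8 - ½*1/20 = 8 - 1/40 = 319/40 ≈ 7.9750)
s(L, v) = -36 - 4*v (s(L, v) = -4*(v + 9) = -4*(9 + v) = -36 - 4*v)
B(F) = -66
K = 80801 (K = (100863 + 168) - 238*85 = 101031 - 20230 = 80801)
K + B(s(j, 23)) = 80801 - 66 = 80735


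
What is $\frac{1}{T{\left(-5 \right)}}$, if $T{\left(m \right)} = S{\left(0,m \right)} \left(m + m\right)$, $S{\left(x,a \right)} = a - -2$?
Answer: $\frac{1}{30} \approx 0.033333$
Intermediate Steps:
$S{\left(x,a \right)} = 2 + a$ ($S{\left(x,a \right)} = a + 2 = 2 + a$)
$T{\left(m \right)} = 2 m \left(2 + m\right)$ ($T{\left(m \right)} = \left(2 + m\right) \left(m + m\right) = \left(2 + m\right) 2 m = 2 m \left(2 + m\right)$)
$\frac{1}{T{\left(-5 \right)}} = \frac{1}{2 \left(-5\right) \left(2 - 5\right)} = \frac{1}{2 \left(-5\right) \left(-3\right)} = \frac{1}{30}$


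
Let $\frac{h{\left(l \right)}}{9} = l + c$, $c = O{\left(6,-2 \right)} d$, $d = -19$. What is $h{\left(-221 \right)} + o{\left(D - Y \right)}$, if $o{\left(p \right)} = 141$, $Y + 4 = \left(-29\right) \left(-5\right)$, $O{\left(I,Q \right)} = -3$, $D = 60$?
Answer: $-1335$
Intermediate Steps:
$c = 57$ ($c = \left(-3\right) \left(-19\right) = 57$)
$Y = 141$ ($Y = -4 - -145 = -4 + 145 = 141$)
$h{\left(l \right)} = 513 + 9 l$ ($h{\left(l \right)} = 9 \left(l + 57\right) = 9 \left(57 + l\right) = 513 + 9 l$)
$h{\left(-221 \right)} + o{\left(D - Y \right)} = \left(513 + 9 \left(-221\right)\right) + 141 = \left(513 - 1989\right) + 141 = -1476 + 141 = -1335$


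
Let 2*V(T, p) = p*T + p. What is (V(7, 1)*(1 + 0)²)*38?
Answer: 152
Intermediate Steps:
V(T, p) = p/2 + T*p/2 (V(T, p) = (p*T + p)/2 = (T*p + p)/2 = (p + T*p)/2 = p/2 + T*p/2)
(V(7, 1)*(1 + 0)²)*38 = (((½)*1*(1 + 7))*(1 + 0)²)*38 = (((½)*1*8)*1²)*38 = (4*1)*38 = 4*38 = 152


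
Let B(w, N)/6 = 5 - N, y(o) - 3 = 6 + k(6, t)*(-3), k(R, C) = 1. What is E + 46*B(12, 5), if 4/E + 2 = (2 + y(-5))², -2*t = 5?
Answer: 2/31 ≈ 0.064516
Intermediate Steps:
t = -5/2 (t = -½*5 = -5/2 ≈ -2.5000)
y(o) = 6 (y(o) = 3 + (6 + 1*(-3)) = 3 + (6 - 3) = 3 + 3 = 6)
B(w, N) = 30 - 6*N (B(w, N) = 6*(5 - N) = 30 - 6*N)
E = 2/31 (E = 4/(-2 + (2 + 6)²) = 4/(-2 + 8²) = 4/(-2 + 64) = 4/62 = 4*(1/62) = 2/31 ≈ 0.064516)
E + 46*B(12, 5) = 2/31 + 46*(30 - 6*5) = 2/31 + 46*(30 - 30) = 2/31 + 46*0 = 2/31 + 0 = 2/31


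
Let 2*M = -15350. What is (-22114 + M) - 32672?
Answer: -62461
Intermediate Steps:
M = -7675 (M = (1/2)*(-15350) = -7675)
(-22114 + M) - 32672 = (-22114 - 7675) - 32672 = -29789 - 32672 = -62461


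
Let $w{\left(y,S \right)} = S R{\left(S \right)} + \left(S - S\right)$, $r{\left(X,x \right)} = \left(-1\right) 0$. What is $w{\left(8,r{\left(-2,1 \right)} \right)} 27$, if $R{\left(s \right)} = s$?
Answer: $0$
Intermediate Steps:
$r{\left(X,x \right)} = 0$
$w{\left(y,S \right)} = S^{2}$ ($w{\left(y,S \right)} = S S + \left(S - S\right) = S^{2} + 0 = S^{2}$)
$w{\left(8,r{\left(-2,1 \right)} \right)} 27 = 0^{2} \cdot 27 = 0 \cdot 27 = 0$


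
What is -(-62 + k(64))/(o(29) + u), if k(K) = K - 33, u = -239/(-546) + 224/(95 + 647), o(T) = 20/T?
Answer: 26015262/1199447 ≈ 21.689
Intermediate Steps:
u = 21403/28938 (u = -239*(-1/546) + 224/742 = 239/546 + 224*(1/742) = 239/546 + 16/53 = 21403/28938 ≈ 0.73962)
k(K) = -33 + K
-(-62 + k(64))/(o(29) + u) = -(-62 + (-33 + 64))/(20/29 + 21403/28938) = -(-62 + 31)/(20*(1/29) + 21403/28938) = -(-31)/(20/29 + 21403/28938) = -(-31)/1199447/839202 = -(-31)*839202/1199447 = -1*(-26015262/1199447) = 26015262/1199447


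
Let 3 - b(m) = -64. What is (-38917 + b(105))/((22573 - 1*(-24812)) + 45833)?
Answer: -19425/46609 ≈ -0.41677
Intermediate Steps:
b(m) = 67 (b(m) = 3 - 1*(-64) = 3 + 64 = 67)
(-38917 + b(105))/((22573 - 1*(-24812)) + 45833) = (-38917 + 67)/((22573 - 1*(-24812)) + 45833) = -38850/((22573 + 24812) + 45833) = -38850/(47385 + 45833) = -38850/93218 = -38850*1/93218 = -19425/46609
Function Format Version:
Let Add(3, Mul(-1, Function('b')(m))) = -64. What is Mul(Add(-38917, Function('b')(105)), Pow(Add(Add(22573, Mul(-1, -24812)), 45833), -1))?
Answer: Rational(-19425, 46609) ≈ -0.41677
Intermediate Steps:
Function('b')(m) = 67 (Function('b')(m) = Add(3, Mul(-1, -64)) = Add(3, 64) = 67)
Mul(Add(-38917, Function('b')(105)), Pow(Add(Add(22573, Mul(-1, -24812)), 45833), -1)) = Mul(Add(-38917, 67), Pow(Add(Add(22573, Mul(-1, -24812)), 45833), -1)) = Mul(-38850, Pow(Add(Add(22573, 24812), 45833), -1)) = Mul(-38850, Pow(Add(47385, 45833), -1)) = Mul(-38850, Pow(93218, -1)) = Mul(-38850, Rational(1, 93218)) = Rational(-19425, 46609)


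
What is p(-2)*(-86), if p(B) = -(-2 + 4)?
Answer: 172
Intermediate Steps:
p(B) = -2 (p(B) = -1*2 = -2)
p(-2)*(-86) = -2*(-86) = 172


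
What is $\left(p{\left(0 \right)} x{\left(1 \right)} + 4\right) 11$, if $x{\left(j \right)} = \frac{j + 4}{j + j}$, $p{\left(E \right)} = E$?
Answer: $44$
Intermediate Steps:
$x{\left(j \right)} = \frac{4 + j}{2 j}$
$\left(p{\left(0 \right)} x{\left(1 \right)} + 4\right) 11 = \left(0 \frac{4 + 1}{2 \cdot 1} + 4\right) 11 = \left(0 \cdot \frac{1}{2} \cdot 1 \cdot 5 + 4\right) 11 = \left(0 \cdot \frac{5}{2} + 4\right) 11 = \left(0 + 4\right) 11 = 4 \cdot 11 = 44$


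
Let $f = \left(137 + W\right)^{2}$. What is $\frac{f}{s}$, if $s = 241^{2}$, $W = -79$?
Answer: $\frac{3364}{58081} \approx 0.057919$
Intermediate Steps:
$s = 58081$
$f = 3364$ ($f = \left(137 - 79\right)^{2} = 58^{2} = 3364$)
$\frac{f}{s} = \frac{3364}{58081}$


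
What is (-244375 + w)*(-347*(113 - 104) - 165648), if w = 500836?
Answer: -43283179431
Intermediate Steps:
(-244375 + w)*(-347*(113 - 104) - 165648) = (-244375 + 500836)*(-347*(113 - 104) - 165648) = 256461*(-347*9 - 165648) = 256461*(-3123 - 165648) = 256461*(-168771) = -43283179431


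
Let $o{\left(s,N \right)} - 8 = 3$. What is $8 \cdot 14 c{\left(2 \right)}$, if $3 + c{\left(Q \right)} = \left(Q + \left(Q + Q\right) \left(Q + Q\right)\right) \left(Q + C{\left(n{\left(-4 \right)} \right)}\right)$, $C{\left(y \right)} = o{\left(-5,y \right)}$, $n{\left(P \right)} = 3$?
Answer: $25872$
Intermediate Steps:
$o{\left(s,N \right)} = 11$ ($o{\left(s,N \right)} = 8 + 3 = 11$)
$C{\left(y \right)} = 11$
$c{\left(Q \right)} = -3 + \left(11 + Q\right) \left(Q + 4 Q^{2}\right)$ ($c{\left(Q \right)} = -3 + \left(Q + \left(Q + Q\right) \left(Q + Q\right)\right) \left(Q + 11\right) = -3 + \left(Q + 2 Q 2 Q\right) \left(11 + Q\right) = -3 + \left(Q + 4 Q^{2}\right) \left(11 + Q\right) = -3 + \left(11 + Q\right) \left(Q + 4 Q^{2}\right)$)
$8 \cdot 14 c{\left(2 \right)} = 8 \cdot 14 \left(-3 + 4 \cdot 2^{3} + 11 \cdot 2 + 45 \cdot 2^{2}\right) = 112 \left(-3 + 4 \cdot 8 + 22 + 45 \cdot 4\right) = 112 \left(-3 + 32 + 22 + 180\right) = 112 \cdot 231 = 25872$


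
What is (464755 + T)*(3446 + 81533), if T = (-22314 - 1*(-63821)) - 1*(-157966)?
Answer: 56445431212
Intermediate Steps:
T = 199473 (T = (-22314 + 63821) + 157966 = 41507 + 157966 = 199473)
(464755 + T)*(3446 + 81533) = (464755 + 199473)*(3446 + 81533) = 664228*84979 = 56445431212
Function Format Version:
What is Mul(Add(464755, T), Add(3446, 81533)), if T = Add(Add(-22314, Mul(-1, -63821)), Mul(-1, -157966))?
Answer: 56445431212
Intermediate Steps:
T = 199473 (T = Add(Add(-22314, 63821), 157966) = Add(41507, 157966) = 199473)
Mul(Add(464755, T), Add(3446, 81533)) = Mul(Add(464755, 199473), Add(3446, 81533)) = Mul(664228, 84979) = 56445431212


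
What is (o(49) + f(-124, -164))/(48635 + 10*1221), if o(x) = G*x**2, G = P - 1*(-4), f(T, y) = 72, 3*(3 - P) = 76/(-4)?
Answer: 96256/182535 ≈ 0.52733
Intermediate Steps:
P = 28/3 (P = 3 - 76/(3*(-4)) = 3 - 76*(-1)/(3*4) = 3 - 1/3*(-19) = 3 + 19/3 = 28/3 ≈ 9.3333)
G = 40/3 (G = 28/3 - 1*(-4) = 28/3 + 4 = 40/3 ≈ 13.333)
o(x) = 40*x**2/3
(o(49) + f(-124, -164))/(48635 + 10*1221) = ((40/3)*49**2 + 72)/(48635 + 10*1221) = ((40/3)*2401 + 72)/(48635 + 12210) = (96040/3 + 72)/60845 = (96256/3)*(1/60845) = 96256/182535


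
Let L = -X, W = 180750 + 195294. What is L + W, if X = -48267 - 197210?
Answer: 621521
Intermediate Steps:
X = -245477
W = 376044
L = 245477 (L = -1*(-245477) = 245477)
L + W = 245477 + 376044 = 621521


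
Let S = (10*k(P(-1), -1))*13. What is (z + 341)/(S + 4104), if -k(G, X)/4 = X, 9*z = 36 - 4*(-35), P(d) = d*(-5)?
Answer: 3245/41616 ≈ 0.077975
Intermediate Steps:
P(d) = -5*d
z = 176/9 (z = (36 - 4*(-35))/9 = (36 + 140)/9 = (⅑)*176 = 176/9 ≈ 19.556)
k(G, X) = -4*X
S = 520 (S = (10*(-4*(-1)))*13 = (10*4)*13 = 40*13 = 520)
(z + 341)/(S + 4104) = (176/9 + 341)/(520 + 4104) = (3245/9)/4624 = (3245/9)*(1/4624) = 3245/41616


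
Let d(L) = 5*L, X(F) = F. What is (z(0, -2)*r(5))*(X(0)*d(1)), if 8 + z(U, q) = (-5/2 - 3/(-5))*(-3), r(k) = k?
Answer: 0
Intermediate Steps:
z(U, q) = -23/10 (z(U, q) = -8 + (-5/2 - 3/(-5))*(-3) = -8 + (-5*½ - 3*(-⅕))*(-3) = -8 + (-5/2 + ⅗)*(-3) = -8 - 19/10*(-3) = -8 + 57/10 = -23/10)
(z(0, -2)*r(5))*(X(0)*d(1)) = (-23/10*5)*(0*(5*1)) = -0*5 = -23/2*0 = 0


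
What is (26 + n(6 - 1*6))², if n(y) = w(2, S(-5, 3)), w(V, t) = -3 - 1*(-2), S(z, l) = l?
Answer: 625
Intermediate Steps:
w(V, t) = -1 (w(V, t) = -3 + 2 = -1)
n(y) = -1
(26 + n(6 - 1*6))² = (26 - 1)² = 25² = 625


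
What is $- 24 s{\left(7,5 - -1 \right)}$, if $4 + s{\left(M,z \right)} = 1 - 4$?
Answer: $168$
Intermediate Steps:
$s{\left(M,z \right)} = -7$ ($s{\left(M,z \right)} = -4 + \left(1 - 4\right) = -4 - 3 = -7$)
$- 24 s{\left(7,5 - -1 \right)} = \left(-24\right) \left(-7\right) = 168$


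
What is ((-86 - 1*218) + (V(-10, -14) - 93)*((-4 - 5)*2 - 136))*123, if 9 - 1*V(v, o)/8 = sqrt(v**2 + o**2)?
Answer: 360390 + 303072*sqrt(74) ≈ 2.9675e+6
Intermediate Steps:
V(v, o) = 72 - 8*sqrt(o**2 + v**2) (V(v, o) = 72 - 8*sqrt(v**2 + o**2) = 72 - 8*sqrt(o**2 + v**2))
((-86 - 1*218) + (V(-10, -14) - 93)*((-4 - 5)*2 - 136))*123 = ((-86 - 1*218) + ((72 - 8*sqrt((-14)**2 + (-10)**2)) - 93)*((-4 - 5)*2 - 136))*123 = ((-86 - 218) + ((72 - 8*sqrt(196 + 100)) - 93)*(-9*2 - 136))*123 = (-304 + ((72 - 16*sqrt(74)) - 93)*(-18 - 136))*123 = (-304 + ((72 - 16*sqrt(74)) - 93)*(-154))*123 = (-304 + (-21 - 16*sqrt(74))*(-154))*123 = (-304 + (3234 + 2464*sqrt(74)))*123 = (2930 + 2464*sqrt(74))*123 = 360390 + 303072*sqrt(74)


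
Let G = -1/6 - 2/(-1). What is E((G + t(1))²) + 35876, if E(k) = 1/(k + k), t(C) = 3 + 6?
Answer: 151576118/4225 ≈ 35876.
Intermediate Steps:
t(C) = 9
G = 11/6 (G = -1*⅙ - 2*(-1) = -⅙ + 2 = 11/6 ≈ 1.8333)
E(k) = 1/(2*k)
E((G + t(1))²) + 35876 = 1/(2*((11/6 + 9)²)) + 35876 = 1/(2*((65/6)²)) + 35876 = 1/(2*(4225/36)) + 35876 = (½)*(36/4225) + 35876 = 18/4225 + 35876 = 151576118/4225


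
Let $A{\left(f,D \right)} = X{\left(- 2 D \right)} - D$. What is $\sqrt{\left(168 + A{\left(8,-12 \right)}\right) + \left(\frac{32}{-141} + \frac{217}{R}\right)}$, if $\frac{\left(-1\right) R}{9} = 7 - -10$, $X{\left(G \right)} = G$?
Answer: $\frac{\sqrt{1162651267}}{2397} \approx 14.225$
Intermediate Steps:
$R = -153$ ($R = - 9 \left(7 - -10\right) = - 9 \left(7 + 10\right) = \left(-9\right) 17 = -153$)
$A{\left(f,D \right)} = - 3 D$ ($A{\left(f,D \right)} = - 2 D - D = - 3 D$)
$\sqrt{\left(168 + A{\left(8,-12 \right)}\right) + \left(\frac{32}{-141} + \frac{217}{R}\right)} = \sqrt{\left(168 - -36\right) + \left(\frac{32}{-141} + \frac{217}{-153}\right)} = \sqrt{\left(168 + 36\right) + \left(32 \left(- \frac{1}{141}\right) + 217 \left(- \frac{1}{153}\right)\right)} = \sqrt{204 - \frac{11831}{7191}} = \sqrt{\frac{1455133}{7191}} = \frac{\sqrt{1162651267}}{2397}$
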